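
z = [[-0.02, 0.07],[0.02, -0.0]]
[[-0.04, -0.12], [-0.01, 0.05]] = z @ [[-0.32,2.7], [-0.72,-0.93]]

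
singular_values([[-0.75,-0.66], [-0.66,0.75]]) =[1.0, 1.0]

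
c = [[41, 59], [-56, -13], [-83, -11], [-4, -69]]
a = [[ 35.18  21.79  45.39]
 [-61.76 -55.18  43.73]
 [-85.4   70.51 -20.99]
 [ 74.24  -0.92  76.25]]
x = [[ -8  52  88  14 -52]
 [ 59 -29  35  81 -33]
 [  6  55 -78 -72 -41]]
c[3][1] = -69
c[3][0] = -4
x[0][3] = 14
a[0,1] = 21.79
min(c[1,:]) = -56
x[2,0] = 6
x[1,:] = [59, -29, 35, 81, -33]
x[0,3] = 14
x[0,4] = -52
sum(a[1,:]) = -73.21000000000001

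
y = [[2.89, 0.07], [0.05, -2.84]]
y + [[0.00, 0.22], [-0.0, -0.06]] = [[2.89, 0.29], [0.05, -2.90]]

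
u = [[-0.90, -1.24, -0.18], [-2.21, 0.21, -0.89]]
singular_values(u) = [2.56, 1.24]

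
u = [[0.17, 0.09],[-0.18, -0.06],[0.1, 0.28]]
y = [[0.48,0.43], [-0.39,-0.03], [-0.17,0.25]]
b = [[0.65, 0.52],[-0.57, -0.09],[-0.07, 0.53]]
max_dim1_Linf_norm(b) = 0.65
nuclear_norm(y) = 1.09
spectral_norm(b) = 1.01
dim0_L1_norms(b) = [1.29, 1.14]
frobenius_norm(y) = 0.81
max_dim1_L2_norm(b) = 0.83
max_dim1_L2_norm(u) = 0.3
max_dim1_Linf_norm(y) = 0.48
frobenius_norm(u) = 0.40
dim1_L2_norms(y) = [0.64, 0.39, 0.3]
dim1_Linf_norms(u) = [0.17, 0.18, 0.28]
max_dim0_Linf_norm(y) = 0.48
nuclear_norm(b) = 1.55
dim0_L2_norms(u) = [0.27, 0.3]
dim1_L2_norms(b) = [0.83, 0.58, 0.53]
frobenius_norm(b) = 1.15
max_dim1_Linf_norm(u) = 0.28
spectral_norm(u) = 0.37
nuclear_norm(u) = 0.53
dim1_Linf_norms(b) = [0.65, 0.57, 0.53]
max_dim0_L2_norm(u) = 0.3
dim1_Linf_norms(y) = [0.48, 0.39, 0.25]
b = y + u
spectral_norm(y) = 0.72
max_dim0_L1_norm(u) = 0.45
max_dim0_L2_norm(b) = 0.87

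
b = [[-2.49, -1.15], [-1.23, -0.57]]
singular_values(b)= [3.06, 0.0]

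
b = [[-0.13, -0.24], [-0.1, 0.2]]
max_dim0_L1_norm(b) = 0.44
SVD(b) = [[-0.82,0.58], [0.58,0.82]] @ diag([0.31516953402213527, 0.1586447755971501]) @ [[0.15, 0.99], [-0.99, 0.15]]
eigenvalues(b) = [-0.19, 0.26]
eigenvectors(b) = [[-0.97, 0.52], [-0.25, -0.85]]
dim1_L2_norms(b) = [0.27, 0.22]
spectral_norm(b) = 0.32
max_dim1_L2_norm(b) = 0.27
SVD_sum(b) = [[-0.04, -0.25], [0.03, 0.18]] + [[-0.09, 0.01], [-0.13, 0.02]]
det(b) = -0.05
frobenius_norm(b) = 0.35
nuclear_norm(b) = 0.47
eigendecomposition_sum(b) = [[-0.17, -0.1], [-0.04, -0.03]] + [[0.04, -0.14], [-0.06, 0.23]]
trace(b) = 0.07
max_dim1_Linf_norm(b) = 0.24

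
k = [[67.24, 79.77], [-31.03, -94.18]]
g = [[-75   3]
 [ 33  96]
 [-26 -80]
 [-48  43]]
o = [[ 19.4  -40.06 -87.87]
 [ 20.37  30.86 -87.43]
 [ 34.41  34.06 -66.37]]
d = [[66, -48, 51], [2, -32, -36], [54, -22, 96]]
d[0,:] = [66, -48, 51]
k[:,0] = [67.24, -31.03]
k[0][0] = 67.24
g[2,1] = -80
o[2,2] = -66.37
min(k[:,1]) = -94.18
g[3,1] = 43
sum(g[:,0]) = -116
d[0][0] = 66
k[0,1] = 79.77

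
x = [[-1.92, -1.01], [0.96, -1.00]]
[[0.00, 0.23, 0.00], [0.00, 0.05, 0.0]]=x@[[0.0, -0.06, -0.0], [0.00, -0.11, -0.00]]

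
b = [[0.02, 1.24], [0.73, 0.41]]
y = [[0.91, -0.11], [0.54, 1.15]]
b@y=[[0.69, 1.42], [0.89, 0.39]]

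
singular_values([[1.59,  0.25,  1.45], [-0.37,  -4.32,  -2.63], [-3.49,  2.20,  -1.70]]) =[5.27, 4.75, 0.0]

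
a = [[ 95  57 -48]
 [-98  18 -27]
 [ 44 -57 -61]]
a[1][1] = 18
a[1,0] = -98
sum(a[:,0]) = 41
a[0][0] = 95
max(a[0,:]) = 95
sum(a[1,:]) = -107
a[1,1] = 18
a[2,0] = 44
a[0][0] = 95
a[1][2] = -27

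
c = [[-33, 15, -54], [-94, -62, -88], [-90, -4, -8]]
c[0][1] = 15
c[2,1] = -4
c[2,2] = -8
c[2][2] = -8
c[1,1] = -62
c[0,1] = 15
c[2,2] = -8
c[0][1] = 15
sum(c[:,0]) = -217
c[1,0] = -94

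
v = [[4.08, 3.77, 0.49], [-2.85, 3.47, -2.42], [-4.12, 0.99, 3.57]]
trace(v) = 11.12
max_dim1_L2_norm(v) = 5.58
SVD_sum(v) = [[4.12, 0.56, -1.04], [-1.64, -0.22, 0.41], [-4.52, -0.61, 1.14]] + [[-0.51, 2.67, -0.58], [-0.79, 4.19, -0.91], [-0.17, 0.92, -0.20]] + [[0.46, 0.55, 2.11],[-0.42, -0.5, -1.92],[0.57, 0.68, 2.63]]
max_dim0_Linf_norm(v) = 4.12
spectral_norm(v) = 6.59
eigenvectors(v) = [[0.22-0.51j, (0.22+0.51j), -0.48+0.00j],[0.41+0.42j, (0.41-0.42j), (-0.3+0j)],[(0.59+0j), (0.59-0j), (0.83+0j)]]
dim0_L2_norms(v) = [6.46, 5.22, 4.34]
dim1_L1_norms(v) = [8.34, 8.74, 8.68]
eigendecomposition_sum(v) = [[1.31+1.37j, (1-1.61j), (1.12+0.21j)],[(-1.88+0.74j), 1.18+1.64j, (-0.66+1.03j)],[(-0.8+1.88j), 2.02+0.32j, (0.27+1.2j)]] + [[1.31-1.37j, (1+1.61j), 1.12-0.21j],[(-1.88-0.74j), 1.18-1.64j, (-0.66-1.03j)],[-0.80-1.88j, 2.02-0.32j, 0.27-1.20j]] + [[(1.46+0j), (1.76+0j), -1.76+0.00j], [(0.91+0j), (1.11+0j), -1.10+0.00j], [-2.52-0.00j, (-3.05-0j), 3.03-0.00j]]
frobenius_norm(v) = 9.37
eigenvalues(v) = [(2.76+4.21j), (2.76-4.21j), (5.6+0j)]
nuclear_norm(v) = 15.94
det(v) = 141.89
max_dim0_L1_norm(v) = 11.05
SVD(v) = [[-0.65, -0.53, 0.54], [0.26, -0.83, -0.50], [0.71, -0.18, 0.68]] @ diag([6.588237790691673, 5.255728725358638, 4.097686954702882]) @ [[-0.96,-0.13,0.24],  [0.18,-0.96,0.21],  [0.21,0.25,0.95]]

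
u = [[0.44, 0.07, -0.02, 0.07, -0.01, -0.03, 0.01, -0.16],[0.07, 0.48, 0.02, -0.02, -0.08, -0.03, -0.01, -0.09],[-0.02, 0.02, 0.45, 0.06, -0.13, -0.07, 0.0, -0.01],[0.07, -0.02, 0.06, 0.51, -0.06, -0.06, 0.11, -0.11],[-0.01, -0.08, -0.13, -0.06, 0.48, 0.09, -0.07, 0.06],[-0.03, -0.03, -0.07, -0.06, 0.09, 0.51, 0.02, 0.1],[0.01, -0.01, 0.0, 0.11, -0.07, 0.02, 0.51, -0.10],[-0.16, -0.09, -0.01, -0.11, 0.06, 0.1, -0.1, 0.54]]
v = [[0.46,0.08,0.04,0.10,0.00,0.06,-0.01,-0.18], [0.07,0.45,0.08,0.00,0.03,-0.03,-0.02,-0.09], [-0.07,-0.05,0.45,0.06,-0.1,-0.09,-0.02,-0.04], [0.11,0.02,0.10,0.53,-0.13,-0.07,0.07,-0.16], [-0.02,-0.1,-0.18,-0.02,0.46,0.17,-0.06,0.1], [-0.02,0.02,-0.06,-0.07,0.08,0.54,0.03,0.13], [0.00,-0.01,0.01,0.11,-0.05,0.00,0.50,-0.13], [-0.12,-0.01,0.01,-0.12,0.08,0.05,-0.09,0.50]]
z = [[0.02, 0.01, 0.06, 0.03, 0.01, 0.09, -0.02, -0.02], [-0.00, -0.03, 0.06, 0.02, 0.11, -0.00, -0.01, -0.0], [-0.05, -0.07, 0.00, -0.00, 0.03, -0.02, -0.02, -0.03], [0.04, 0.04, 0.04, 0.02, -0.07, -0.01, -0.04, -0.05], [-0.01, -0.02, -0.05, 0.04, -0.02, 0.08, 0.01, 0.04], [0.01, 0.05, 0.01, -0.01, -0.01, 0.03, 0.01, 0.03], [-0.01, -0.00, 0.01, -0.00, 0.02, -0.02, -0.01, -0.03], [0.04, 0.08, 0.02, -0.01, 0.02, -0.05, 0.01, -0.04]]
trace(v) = 3.89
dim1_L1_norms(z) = [0.26, 0.23, 0.22, 0.31, 0.27, 0.16, 0.1, 0.27]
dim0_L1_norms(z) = [0.18, 0.3, 0.25, 0.13, 0.29, 0.3, 0.13, 0.24]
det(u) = 0.00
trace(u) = 3.92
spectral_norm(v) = 0.94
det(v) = 0.00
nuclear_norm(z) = 0.67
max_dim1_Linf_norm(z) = 0.11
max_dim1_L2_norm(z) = 0.13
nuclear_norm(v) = 3.95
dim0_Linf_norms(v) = [0.46, 0.45, 0.45, 0.53, 0.46, 0.54, 0.5, 0.5]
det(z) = 0.00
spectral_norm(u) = 0.91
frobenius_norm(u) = 1.49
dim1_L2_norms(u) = [0.48, 0.5, 0.48, 0.55, 0.52, 0.54, 0.54, 0.6]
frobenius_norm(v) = 1.51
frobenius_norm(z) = 0.30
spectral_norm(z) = 0.17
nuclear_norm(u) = 3.92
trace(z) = -0.03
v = z + u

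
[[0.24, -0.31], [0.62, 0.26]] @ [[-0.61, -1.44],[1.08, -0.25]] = [[-0.48,-0.27], [-0.10,-0.96]]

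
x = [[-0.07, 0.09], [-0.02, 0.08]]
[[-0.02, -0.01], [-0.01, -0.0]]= x@[[0.13, 0.05], [-0.08, -0.03]]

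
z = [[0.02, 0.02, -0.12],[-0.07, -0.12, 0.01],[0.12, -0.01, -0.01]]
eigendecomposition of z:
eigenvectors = [[(-0.68+0j), (-0.68-0j), -0.03+0.00j], [0.22-0.16j, 0.22+0.16j, 0.99+0.00j], [-0.06+0.68j, (-0.06-0.68j), (0.13+0j)]]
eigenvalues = [0.12j, -0.12j, (-0.12+0j)]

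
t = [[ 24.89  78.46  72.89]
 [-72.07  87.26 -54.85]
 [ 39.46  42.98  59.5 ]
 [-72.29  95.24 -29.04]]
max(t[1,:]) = 87.26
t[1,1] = 87.26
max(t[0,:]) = 78.46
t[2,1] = 42.98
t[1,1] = 87.26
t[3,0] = -72.29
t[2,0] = 39.46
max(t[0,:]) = 78.46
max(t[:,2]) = 72.89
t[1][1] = 87.26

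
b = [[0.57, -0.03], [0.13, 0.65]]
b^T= [[0.57, 0.13], [-0.03, 0.65]]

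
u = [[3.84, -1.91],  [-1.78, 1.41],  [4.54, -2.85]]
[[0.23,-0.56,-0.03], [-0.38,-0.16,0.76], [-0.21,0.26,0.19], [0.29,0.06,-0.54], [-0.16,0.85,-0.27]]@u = [[1.74, -1.14], [2.28, -1.67], [-0.41, 0.23], [-1.44, 1.07], [-3.35, 2.27]]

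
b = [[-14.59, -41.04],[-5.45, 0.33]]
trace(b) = -14.26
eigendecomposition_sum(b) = [[-17.24, -29.27], [-3.89, -6.6]] + [[2.65, -11.77],[-1.56, 6.93]]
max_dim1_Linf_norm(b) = 41.04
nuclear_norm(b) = 48.83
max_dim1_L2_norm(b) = 43.56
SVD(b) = [[-1.0,-0.04], [-0.04,1.0]] @ diag([43.582996368385004, 5.242473419421452]) @ [[0.34, 0.94], [-0.94, 0.34]]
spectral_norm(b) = 43.58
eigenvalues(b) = [-23.84, 9.58]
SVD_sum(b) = [[-14.76, -40.98], [-0.52, -1.45]] + [[0.17, -0.06],[-4.93, 1.78]]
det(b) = -228.48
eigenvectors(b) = [[-0.98, 0.86],[-0.22, -0.51]]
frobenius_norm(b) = 43.90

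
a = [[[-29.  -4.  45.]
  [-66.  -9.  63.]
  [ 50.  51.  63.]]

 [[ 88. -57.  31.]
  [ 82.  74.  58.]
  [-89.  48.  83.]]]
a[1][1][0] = 82.0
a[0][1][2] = 63.0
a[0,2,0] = 50.0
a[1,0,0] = 88.0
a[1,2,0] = -89.0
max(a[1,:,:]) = 88.0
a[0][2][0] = 50.0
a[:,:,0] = [[-29.0, -66.0, 50.0], [88.0, 82.0, -89.0]]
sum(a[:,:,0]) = 36.0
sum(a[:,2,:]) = 206.0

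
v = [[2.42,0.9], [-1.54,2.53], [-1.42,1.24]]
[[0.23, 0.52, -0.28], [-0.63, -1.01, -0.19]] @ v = [[0.15, 1.18], [0.30, -3.36]]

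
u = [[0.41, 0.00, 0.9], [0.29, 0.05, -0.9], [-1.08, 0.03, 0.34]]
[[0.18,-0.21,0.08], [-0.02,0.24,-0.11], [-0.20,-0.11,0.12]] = u@[[0.22, 0.03, -0.06], [0.04, 0.17, 0.36], [0.1, -0.25, 0.12]]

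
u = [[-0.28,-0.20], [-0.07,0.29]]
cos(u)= [[0.95,  0.0], [0.0,  0.95]]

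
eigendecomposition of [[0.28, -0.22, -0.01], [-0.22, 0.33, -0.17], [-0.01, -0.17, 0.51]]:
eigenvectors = [[0.67, 0.66, 0.34], [0.69, -0.39, -0.61], [0.27, -0.65, 0.71]]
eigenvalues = [0.05, 0.42, 0.65]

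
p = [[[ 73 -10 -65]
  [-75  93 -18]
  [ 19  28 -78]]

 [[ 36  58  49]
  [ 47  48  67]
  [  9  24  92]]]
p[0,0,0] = 73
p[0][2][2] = -78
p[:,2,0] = [19, 9]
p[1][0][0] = 36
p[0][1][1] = 93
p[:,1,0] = [-75, 47]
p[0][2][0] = 19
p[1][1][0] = 47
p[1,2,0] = 9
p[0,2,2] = -78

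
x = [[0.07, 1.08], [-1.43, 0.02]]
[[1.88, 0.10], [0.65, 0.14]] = x@[[-0.43, -0.10],  [1.77, 0.1]]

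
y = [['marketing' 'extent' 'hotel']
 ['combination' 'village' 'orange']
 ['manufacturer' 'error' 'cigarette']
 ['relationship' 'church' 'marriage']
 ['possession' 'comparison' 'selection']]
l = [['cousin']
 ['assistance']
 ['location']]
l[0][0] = 'cousin'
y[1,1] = 'village'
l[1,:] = ['assistance']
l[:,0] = ['cousin', 'assistance', 'location']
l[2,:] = ['location']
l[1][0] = 'assistance'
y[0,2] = 'hotel'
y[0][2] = 'hotel'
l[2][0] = 'location'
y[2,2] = 'cigarette'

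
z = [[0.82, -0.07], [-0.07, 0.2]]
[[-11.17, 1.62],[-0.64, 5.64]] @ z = [[-9.27, 1.11], [-0.92, 1.17]]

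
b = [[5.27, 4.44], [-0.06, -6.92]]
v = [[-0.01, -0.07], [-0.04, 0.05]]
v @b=[[-0.05, 0.44], [-0.21, -0.52]]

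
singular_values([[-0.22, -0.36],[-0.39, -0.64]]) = [0.86, 0.0]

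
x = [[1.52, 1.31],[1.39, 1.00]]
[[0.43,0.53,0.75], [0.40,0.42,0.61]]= x@[[0.32,0.04,0.19], [-0.04,0.36,0.35]]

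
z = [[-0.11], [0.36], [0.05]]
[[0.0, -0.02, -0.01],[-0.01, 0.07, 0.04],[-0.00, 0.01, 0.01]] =z @ [[-0.02, 0.19, 0.11]]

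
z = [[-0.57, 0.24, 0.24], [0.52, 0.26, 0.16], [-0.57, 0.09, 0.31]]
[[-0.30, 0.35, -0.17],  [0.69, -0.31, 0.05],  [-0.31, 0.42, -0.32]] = z @ [[0.95, -0.57, 0.11],[0.36, -0.30, 0.57],[0.65, 0.41, -1.00]]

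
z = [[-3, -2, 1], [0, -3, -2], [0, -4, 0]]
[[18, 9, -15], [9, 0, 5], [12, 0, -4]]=z @[[-4, -3, 3], [-3, 0, 1], [0, 0, -4]]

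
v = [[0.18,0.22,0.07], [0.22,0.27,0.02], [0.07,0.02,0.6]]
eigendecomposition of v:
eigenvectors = [[0.78, -0.57, 0.25], [-0.62, -0.75, 0.21], [-0.07, 0.32, 0.94]]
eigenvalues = [-0.0, 0.43, 0.62]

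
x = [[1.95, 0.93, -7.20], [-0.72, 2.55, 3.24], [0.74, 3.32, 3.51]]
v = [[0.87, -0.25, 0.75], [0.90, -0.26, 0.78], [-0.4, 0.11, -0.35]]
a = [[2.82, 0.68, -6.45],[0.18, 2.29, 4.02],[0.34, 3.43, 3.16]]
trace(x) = 8.01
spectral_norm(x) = 8.94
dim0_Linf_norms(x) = [1.95, 3.32, 7.2]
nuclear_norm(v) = 1.79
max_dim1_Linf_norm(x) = 7.2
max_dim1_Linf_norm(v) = 0.9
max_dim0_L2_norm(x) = 8.64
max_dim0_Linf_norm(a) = 6.45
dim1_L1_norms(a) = [9.95, 6.49, 6.93]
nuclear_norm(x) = 13.96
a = v + x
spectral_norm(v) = 1.78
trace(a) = 8.27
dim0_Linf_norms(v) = [0.9, 0.26, 0.78]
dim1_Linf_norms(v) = [0.87, 0.9, 0.4]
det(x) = 31.86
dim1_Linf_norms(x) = [7.2, 3.24, 3.51]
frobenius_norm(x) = 9.90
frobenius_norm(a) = 9.66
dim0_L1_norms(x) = [3.41, 6.8, 13.95]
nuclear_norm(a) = 13.35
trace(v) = 0.26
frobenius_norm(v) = 1.78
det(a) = -16.89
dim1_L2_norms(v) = [1.18, 1.22, 0.54]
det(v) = 0.00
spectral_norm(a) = 8.69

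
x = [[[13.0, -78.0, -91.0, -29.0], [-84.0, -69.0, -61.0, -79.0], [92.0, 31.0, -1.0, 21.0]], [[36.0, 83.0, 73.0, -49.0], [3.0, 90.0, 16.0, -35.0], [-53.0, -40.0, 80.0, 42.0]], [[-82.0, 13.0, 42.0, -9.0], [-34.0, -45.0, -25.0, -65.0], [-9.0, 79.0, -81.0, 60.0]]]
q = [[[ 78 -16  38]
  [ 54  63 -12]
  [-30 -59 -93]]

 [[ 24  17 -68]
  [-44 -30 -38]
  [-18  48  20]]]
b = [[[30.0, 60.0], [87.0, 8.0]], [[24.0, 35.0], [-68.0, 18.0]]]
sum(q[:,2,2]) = -73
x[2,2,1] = 79.0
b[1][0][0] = 24.0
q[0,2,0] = -30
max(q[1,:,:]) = 48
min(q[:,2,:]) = -93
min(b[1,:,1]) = 18.0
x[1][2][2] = 80.0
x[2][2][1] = 79.0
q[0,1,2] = -12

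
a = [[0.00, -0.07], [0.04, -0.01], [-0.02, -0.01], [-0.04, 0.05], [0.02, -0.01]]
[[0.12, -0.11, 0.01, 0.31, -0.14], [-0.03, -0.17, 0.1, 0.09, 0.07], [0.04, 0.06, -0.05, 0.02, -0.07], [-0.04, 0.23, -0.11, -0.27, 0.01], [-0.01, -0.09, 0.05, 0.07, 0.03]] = a @ [[-1.14, -3.82, 2.48, 1.27, 2.31], [-1.77, 1.63, -0.12, -4.41, 1.96]]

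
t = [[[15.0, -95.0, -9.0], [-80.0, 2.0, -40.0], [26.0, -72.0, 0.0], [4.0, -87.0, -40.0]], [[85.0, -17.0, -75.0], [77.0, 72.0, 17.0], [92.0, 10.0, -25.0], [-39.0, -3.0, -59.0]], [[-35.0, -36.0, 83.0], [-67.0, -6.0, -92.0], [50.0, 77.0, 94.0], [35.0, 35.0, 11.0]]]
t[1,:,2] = [-75.0, 17.0, -25.0, -59.0]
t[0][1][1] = 2.0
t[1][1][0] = 77.0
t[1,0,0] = 85.0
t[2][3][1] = 35.0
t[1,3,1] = -3.0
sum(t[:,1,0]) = -70.0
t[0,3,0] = 4.0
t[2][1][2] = -92.0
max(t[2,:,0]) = 50.0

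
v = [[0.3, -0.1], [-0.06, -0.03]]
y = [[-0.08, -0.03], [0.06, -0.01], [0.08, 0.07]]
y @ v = [[-0.02, 0.01], [0.02, -0.01], [0.02, -0.01]]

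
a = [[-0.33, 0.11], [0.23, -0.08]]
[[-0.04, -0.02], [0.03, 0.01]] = a @ [[0.10, 0.05], [-0.08, -0.04]]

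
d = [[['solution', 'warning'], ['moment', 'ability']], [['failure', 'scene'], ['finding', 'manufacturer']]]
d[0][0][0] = 'solution'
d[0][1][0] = 'moment'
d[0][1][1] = 'ability'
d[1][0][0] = 'failure'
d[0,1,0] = 'moment'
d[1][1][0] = 'finding'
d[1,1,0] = 'finding'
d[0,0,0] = 'solution'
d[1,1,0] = 'finding'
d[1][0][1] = 'scene'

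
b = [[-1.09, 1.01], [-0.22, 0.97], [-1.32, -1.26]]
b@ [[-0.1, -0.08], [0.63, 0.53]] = [[0.75, 0.62],  [0.63, 0.53],  [-0.66, -0.56]]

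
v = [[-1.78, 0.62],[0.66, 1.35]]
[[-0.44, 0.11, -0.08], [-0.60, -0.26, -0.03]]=v @ [[0.08, -0.11, 0.03], [-0.48, -0.14, -0.04]]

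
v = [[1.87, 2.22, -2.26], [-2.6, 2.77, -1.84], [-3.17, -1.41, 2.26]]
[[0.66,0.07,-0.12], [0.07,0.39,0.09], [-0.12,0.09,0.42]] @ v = [[1.43,1.83,-1.89], [-1.17,1.11,-0.67], [-1.79,-0.61,1.05]]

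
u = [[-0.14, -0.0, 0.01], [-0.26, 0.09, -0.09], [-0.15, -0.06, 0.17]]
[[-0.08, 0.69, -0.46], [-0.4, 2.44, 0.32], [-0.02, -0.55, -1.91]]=u @ [[0.47, -5.31, 2.75], [-4.3, 5.92, 4.17], [-1.21, -5.82, -7.34]]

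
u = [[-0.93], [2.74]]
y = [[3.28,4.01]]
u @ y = [[-3.05, -3.73],[8.99, 10.99]]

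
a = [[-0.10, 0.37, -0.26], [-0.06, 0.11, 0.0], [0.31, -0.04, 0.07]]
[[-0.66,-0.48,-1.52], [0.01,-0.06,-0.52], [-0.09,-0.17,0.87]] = a@[[-0.86, -0.86, 2.35], [-0.40, -0.98, -3.47], [2.29, 0.8, -0.0]]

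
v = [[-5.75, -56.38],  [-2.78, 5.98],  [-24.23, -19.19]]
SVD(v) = [[0.91, -0.38], [-0.08, 0.20], [0.40, 0.91]] @ diag([61.420746015799075, 20.930758678621828]) @ [[-0.24, -0.97],[-0.97, 0.24]]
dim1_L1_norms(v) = [62.13, 8.76, 43.42]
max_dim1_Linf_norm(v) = 56.38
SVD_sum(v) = [[-13.39,  -54.5], [1.23,  5.0], [-5.83,  -23.71]] + [[7.64, -1.88], [-4.01, 0.98], [-18.40, 4.52]]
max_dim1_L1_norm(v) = 62.13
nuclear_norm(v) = 82.35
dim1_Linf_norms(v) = [56.38, 5.98, 24.23]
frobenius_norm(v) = 64.89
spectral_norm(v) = 61.42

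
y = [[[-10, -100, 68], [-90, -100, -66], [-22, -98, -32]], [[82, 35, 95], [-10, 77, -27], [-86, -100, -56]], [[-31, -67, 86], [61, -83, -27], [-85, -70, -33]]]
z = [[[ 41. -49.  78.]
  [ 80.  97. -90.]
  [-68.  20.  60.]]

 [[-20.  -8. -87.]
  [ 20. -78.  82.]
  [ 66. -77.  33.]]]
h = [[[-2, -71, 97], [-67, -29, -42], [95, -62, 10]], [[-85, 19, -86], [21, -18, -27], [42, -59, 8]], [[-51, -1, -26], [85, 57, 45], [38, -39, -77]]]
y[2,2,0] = -85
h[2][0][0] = -51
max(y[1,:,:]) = 95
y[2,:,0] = [-31, 61, -85]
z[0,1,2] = -90.0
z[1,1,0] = 20.0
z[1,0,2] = -87.0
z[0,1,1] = 97.0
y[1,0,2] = 95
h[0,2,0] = 95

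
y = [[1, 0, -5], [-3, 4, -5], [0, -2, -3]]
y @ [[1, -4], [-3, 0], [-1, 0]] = [[6, -4], [-10, 12], [9, 0]]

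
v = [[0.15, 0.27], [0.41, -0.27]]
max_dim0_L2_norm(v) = 0.44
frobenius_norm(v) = 0.58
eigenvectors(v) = [[0.83,  -0.41], [0.56,  0.91]]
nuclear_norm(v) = 0.80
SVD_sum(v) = [[-0.03,0.02],  [0.40,-0.29]] + [[0.18, 0.25], [0.01, 0.02]]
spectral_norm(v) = 0.49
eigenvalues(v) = [0.33, -0.45]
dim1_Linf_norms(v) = [0.27, 0.41]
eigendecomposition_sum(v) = [[0.26, 0.11], [0.17, 0.08]] + [[-0.11, 0.16], [0.24, -0.35]]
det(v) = -0.15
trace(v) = -0.12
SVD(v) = [[0.08, -1.0], [-1.0, -0.08]] @ diag([0.4918202686266906, 0.30742937948083277]) @ [[-0.81,0.59],[-0.59,-0.81]]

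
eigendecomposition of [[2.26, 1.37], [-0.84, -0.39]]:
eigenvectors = [[0.93, -0.55], [-0.37, 0.84]]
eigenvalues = [1.71, 0.16]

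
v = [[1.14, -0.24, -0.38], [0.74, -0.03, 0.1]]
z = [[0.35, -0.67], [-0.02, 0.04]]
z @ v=[[-0.1,-0.06,-0.2], [0.01,0.00,0.01]]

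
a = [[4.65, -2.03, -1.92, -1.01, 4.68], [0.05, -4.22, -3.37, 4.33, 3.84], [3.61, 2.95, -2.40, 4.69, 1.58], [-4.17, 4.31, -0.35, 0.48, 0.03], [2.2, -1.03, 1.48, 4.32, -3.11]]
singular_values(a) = [10.63, 7.47, 6.33, 5.52, 0.56]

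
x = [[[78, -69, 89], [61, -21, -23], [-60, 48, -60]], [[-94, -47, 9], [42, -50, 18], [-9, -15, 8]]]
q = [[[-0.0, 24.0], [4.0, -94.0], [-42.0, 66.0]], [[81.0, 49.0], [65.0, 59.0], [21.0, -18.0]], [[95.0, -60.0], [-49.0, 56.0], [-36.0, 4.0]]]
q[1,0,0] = 81.0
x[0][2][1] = 48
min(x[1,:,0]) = -94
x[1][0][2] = 9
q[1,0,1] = 49.0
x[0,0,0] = 78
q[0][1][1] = -94.0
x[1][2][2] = 8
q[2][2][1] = 4.0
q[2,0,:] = [95.0, -60.0]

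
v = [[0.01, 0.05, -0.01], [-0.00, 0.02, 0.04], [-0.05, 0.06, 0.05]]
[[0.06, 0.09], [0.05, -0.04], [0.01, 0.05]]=v @ [[1.71, -0.76], [0.94, 1.60], [0.73, -1.75]]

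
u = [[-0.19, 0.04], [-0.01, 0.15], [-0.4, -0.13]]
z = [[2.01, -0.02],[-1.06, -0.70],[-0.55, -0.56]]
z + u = [[1.82, 0.02],[-1.07, -0.55],[-0.95, -0.69]]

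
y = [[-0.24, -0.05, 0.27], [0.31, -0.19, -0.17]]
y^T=[[-0.24, 0.31], [-0.05, -0.19], [0.27, -0.17]]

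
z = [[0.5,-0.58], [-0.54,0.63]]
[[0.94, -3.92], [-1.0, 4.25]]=z @ [[4.48, -4.16], [2.25, 3.18]]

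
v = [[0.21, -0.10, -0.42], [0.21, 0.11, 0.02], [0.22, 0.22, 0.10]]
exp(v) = [[1.16,-0.17,-0.48], [0.24,1.10,-0.03], [0.28,0.23,1.05]]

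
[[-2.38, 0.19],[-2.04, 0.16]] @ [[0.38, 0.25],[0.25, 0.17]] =[[-0.86,-0.56],[-0.74,-0.48]]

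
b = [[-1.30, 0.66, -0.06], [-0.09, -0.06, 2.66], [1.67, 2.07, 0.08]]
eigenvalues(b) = [(-1.89+0.7j), (-1.89-0.7j), (2.5+0j)]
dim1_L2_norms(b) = [1.46, 2.66, 2.66]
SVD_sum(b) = [[-0.25, -0.27, 0.11], [-0.59, -0.61, 0.26], [1.65, 1.73, -0.74]] + [[-0.04, -0.04, -0.17], [0.51, 0.54, 2.4], [0.18, 0.18, 0.82]] + [[-1.01,0.96,0.00], [-0.02,0.02,0.00], [-0.16,0.15,0.00]]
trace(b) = -1.28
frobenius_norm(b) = 4.04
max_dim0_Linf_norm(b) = 2.66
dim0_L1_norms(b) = [3.06, 2.79, 2.8]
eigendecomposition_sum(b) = [[(-0.69+0.93j), (0.24+0.43j), (-0.13-0.59j)], [-0.31-1.47j, -0.62-0.13j, (0.69+0.38j)], [(0.58+0.96j), 0.47-0.05j, -0.58-0.10j]] + [[-0.69-0.93j, 0.24-0.43j, -0.13+0.59j], [(-0.31+1.47j), (-0.62+0.13j), (0.69-0.38j)], [0.58-0.96j, (0.47+0.05j), (-0.58+0.1j)]] + [[(0.08-0j), 0.19+0.00j, 0.20-0.00j], [(0.54-0j), (1.17+0j), 1.28-0.00j], [(0.52-0j), 1.14+0.00j, 1.24-0.00j]]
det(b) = 10.11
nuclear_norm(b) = 6.76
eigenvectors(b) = [[(0.35+0.39j), (0.35-0.39j), (0.11+0j)],[-0.68+0.00j, (-0.68-0j), 0.71+0.00j],[(0.48-0.16j), 0.48+0.16j, (0.69+0j)]]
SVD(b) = [[-0.14, -0.07, -0.99], [-0.33, 0.94, -0.02], [0.93, 0.32, -0.16]] @ diag([2.6881260269320597, 2.659347141937462, 1.413701256277121]) @ [[0.66, 0.69, -0.3], [0.2, 0.21, 0.96], [0.72, -0.69, -0.0]]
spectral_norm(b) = 2.69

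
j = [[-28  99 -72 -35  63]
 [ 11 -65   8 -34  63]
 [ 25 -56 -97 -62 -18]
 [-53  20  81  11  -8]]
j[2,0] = 25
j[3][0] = -53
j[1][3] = -34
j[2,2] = -97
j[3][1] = 20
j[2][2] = -97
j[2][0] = 25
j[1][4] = 63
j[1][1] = -65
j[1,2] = 8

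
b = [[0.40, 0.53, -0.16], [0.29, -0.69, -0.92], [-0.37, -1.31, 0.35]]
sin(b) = [[0.34,0.38,-0.11], [0.21,-0.47,-0.67], [-0.26,-0.95,0.29]]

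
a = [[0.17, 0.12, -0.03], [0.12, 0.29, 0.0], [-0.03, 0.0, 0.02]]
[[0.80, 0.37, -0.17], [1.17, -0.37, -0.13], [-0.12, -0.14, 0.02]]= a @ [[1.67, 4.14, -1.18], [3.36, -2.99, 0.04], [-3.69, -0.95, -0.75]]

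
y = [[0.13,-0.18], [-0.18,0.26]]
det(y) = 0.00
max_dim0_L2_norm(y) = 0.32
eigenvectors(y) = [[-0.82, 0.57], [-0.57, -0.82]]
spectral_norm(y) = 0.39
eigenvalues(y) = [0.0, 0.39]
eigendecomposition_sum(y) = [[0.0, 0.0], [0.00, 0.0]] + [[0.13,-0.18], [-0.18,0.26]]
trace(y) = 0.39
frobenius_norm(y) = 0.39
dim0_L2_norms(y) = [0.22, 0.32]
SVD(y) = [[-0.57, 0.82], [0.82, 0.57]] @ diag([0.3863765920900463, 0.0036234079099536527]) @ [[-0.57, 0.82], [0.82, 0.57]]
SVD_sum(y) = [[0.13, -0.18], [-0.18, 0.26]] + [[0.00, 0.00], [0.0, 0.00]]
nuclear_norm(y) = 0.39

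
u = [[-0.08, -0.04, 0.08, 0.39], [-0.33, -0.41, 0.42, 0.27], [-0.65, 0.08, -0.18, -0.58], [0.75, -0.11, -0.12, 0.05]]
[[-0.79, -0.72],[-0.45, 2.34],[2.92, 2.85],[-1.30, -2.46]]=u@[[-2.11, -2.68], [-0.98, -1.74], [-2.35, 3.94], [-2.07, -3.37]]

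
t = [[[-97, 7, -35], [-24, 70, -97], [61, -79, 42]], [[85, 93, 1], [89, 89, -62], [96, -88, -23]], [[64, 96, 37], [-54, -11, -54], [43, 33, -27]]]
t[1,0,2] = 1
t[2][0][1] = 96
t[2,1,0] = -54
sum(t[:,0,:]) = 251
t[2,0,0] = 64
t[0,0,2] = -35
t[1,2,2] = -23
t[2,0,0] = 64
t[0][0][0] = -97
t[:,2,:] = [[61, -79, 42], [96, -88, -23], [43, 33, -27]]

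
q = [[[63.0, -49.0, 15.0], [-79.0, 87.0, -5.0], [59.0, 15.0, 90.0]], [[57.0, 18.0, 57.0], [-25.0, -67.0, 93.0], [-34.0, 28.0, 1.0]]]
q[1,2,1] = 28.0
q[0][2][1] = 15.0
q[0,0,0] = 63.0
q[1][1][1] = -67.0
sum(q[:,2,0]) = 25.0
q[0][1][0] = -79.0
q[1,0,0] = 57.0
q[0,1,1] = 87.0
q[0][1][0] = -79.0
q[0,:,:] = [[63.0, -49.0, 15.0], [-79.0, 87.0, -5.0], [59.0, 15.0, 90.0]]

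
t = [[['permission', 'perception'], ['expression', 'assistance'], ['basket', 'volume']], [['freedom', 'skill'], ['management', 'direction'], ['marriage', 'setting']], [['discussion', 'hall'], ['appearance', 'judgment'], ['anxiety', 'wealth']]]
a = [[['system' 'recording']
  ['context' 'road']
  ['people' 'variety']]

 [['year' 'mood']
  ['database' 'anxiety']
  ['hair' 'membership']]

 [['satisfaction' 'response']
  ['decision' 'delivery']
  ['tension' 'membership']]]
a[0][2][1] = 'variety'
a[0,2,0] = 'people'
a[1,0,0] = 'year'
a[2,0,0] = 'satisfaction'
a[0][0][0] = 'system'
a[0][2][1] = 'variety'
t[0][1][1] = 'assistance'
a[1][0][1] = 'mood'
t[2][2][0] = 'anxiety'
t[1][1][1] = 'direction'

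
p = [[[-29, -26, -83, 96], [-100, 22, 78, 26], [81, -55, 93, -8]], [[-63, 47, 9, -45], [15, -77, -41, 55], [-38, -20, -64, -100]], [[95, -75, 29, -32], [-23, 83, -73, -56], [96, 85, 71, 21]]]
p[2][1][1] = 83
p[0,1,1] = 22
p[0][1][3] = 26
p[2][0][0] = 95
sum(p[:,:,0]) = 34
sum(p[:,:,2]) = 19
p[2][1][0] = -23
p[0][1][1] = 22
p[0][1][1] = 22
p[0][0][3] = 96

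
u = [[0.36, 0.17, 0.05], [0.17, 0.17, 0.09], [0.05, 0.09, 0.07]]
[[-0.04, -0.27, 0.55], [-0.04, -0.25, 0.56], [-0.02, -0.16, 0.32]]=u @ [[-0.02, -0.57, 0.26], [-0.17, 0.22, 2.24], [-0.1, -2.13, 1.45]]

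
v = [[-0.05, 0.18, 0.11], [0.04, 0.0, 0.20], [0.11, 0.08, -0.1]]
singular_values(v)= [0.26, 0.19, 0.12]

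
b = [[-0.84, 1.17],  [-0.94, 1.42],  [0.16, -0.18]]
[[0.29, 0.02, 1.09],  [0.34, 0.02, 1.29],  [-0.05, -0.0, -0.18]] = b @ [[-0.09, -0.01, -0.35], [0.18, 0.01, 0.68]]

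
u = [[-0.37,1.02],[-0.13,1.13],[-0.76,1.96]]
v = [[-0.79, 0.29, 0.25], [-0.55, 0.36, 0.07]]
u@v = [[-0.27,0.26,-0.02],[-0.52,0.37,0.05],[-0.48,0.49,-0.05]]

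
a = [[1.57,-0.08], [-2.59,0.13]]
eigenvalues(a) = [1.7, -0.0]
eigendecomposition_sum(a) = [[1.57,-0.08], [-2.59,0.13]] + [[-0.0, -0.0],[-0.0, -0.0]]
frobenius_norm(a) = 3.03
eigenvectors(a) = [[0.52, 0.05], [-0.85, 1.0]]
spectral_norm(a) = 3.03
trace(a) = 1.70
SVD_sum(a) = [[1.57, -0.08], [-2.59, 0.13]] + [[-0.0, -0.00], [-0.00, -0.00]]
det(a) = -0.00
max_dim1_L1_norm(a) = 2.72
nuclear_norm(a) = 3.03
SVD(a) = [[-0.52, 0.86], [0.86, 0.52]] @ diag([3.0325400170507884, 0.001022245372713893]) @ [[-1.00, 0.05], [-0.05, -1.00]]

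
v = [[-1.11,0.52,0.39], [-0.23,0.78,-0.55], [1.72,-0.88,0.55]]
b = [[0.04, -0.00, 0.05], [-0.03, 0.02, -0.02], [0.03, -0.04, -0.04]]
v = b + [[-1.15, 0.52, 0.34], [-0.20, 0.76, -0.53], [1.69, -0.84, 0.59]]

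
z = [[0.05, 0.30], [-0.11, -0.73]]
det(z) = -0.004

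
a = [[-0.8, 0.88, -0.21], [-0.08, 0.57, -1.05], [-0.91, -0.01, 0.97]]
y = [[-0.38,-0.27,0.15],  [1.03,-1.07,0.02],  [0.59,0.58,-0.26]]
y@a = [[0.19, -0.49, 0.51], [-0.76, 0.3, 0.93], [-0.28, 0.85, -0.99]]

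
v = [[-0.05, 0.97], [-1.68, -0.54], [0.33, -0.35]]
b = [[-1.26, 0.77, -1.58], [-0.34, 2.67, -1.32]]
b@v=[[-1.75, -1.08], [-4.90, -1.31]]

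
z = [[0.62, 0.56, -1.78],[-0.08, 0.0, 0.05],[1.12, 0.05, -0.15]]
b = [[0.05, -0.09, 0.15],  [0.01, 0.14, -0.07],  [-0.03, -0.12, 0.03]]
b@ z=[[0.21, 0.04, -0.12], [-0.08, 0.00, -0.00], [0.02, -0.02, 0.04]]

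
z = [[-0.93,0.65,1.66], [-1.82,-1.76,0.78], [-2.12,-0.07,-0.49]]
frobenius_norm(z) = 3.98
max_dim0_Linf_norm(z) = 2.12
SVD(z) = [[-0.32, 0.94, 0.14], [-0.77, -0.17, -0.62], [-0.55, -0.30, 0.77]] @ diag([3.2218984310238605, 1.828576751728171, 1.4409988074961209]) @ [[0.89, 0.37, -0.27], [0.05, 0.51, 0.86], [-0.45, 0.78, -0.44]]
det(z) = -8.49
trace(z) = -3.18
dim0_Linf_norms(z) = [2.12, 1.76, 1.66]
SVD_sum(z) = [[-0.92,-0.38,0.28], [-2.21,-0.91,0.66], [-1.59,-0.65,0.48]] + [[0.08, 0.87, 1.47],[-0.01, -0.16, -0.27],[-0.03, -0.28, -0.48]] + [[-0.09,0.16,-0.09], [0.40,-0.69,0.39], [-0.5,0.87,-0.49]]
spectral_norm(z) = 3.22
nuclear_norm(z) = 6.49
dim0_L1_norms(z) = [4.87, 2.48, 2.93]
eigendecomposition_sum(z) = [[-0.48+1.06j, 0.19+0.26j, 0.94+0.18j], [-0.84-0.40j, -0.22+0.15j, -0.16+0.75j], [-1.08-0.36j, (-0.24+0.22j), -0.08+0.93j]] + [[-0.48-1.06j, (0.19-0.26j), (0.94-0.18j)], [(-0.84+0.4j), -0.22-0.15j, -0.16-0.75j], [-1.08+0.36j, (-0.24-0.22j), -0.08-0.93j]] + [[(0.03-0j), (0.26-0j), -0.22+0.00j], [-0.13+0.00j, -1.33+0.00j, (1.1-0j)], [(0.04-0j), (0.41-0j), -0.34+0.00j]]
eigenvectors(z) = [[-0.62+0.00j, (-0.62-0j), 0.19+0.00j], [(0.01-0.5j), (0.01+0.5j), -0.94+0.00j], [-0.06-0.60j, (-0.06+0.6j), 0.29+0.00j]]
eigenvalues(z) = [(-0.77+2.14j), (-0.77-2.14j), (-1.64+0j)]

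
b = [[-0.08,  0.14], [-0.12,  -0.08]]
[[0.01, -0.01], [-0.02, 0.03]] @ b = [[0.0, 0.00],[-0.00, -0.01]]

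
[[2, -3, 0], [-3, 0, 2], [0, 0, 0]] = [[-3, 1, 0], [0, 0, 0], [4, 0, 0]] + [[5, -4, 0], [-3, 0, 2], [-4, 0, 0]]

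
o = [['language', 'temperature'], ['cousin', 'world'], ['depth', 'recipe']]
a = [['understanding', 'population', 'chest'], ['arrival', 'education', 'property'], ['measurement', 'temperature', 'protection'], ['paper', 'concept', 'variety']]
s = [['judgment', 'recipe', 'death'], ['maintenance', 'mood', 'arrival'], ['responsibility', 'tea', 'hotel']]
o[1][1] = 'world'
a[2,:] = ['measurement', 'temperature', 'protection']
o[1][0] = 'cousin'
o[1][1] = 'world'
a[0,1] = 'population'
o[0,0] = 'language'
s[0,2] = 'death'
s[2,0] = 'responsibility'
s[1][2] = 'arrival'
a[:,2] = ['chest', 'property', 'protection', 'variety']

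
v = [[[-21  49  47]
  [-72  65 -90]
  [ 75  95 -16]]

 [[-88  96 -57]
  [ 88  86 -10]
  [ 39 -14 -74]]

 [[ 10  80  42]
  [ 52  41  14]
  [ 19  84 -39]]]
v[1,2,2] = -74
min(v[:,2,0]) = 19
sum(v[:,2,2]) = -129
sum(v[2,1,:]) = 107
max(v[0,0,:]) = 49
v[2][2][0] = 19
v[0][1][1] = 65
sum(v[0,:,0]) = -18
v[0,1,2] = -90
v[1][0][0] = -88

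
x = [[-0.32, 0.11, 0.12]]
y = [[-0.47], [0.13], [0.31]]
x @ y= [[0.2]]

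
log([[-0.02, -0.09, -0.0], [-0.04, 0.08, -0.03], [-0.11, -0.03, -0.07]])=[[(-3.84+2.77j), (-1.35+2.18j), 0.66-0.38j], [0.21+0.50j, -2.12+0.22j, -0.08+0.51j], [(2.68+0.15j), 2.34-0.89j, (-3.42+3.3j)]]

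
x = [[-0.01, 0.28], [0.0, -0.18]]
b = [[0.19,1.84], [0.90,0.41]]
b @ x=[[-0.0, -0.28], [-0.01, 0.18]]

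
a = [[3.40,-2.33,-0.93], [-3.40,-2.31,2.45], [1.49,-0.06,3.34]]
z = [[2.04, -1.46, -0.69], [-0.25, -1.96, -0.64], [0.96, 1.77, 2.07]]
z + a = [[5.44, -3.79, -1.62],  [-3.65, -4.27, 1.81],  [2.45, 1.71, 5.41]]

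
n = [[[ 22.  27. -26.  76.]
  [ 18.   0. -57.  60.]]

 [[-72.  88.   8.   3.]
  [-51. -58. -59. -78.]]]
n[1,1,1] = -58.0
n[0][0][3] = 76.0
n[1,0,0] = -72.0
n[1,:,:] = [[-72.0, 88.0, 8.0, 3.0], [-51.0, -58.0, -59.0, -78.0]]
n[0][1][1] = 0.0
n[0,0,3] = 76.0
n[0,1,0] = 18.0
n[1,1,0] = -51.0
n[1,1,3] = -78.0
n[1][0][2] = 8.0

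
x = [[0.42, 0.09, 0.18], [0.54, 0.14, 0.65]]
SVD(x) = [[-0.45,-0.89], [-0.89,0.45]] @ diag([0.9568268299779813, 0.1873030096776006]) @ [[-0.7, -0.17, -0.69], [-0.69, -0.09, 0.72]]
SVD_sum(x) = [[0.31, 0.08, 0.30], [0.60, 0.15, 0.59]] + [[0.11, 0.01, -0.12], [-0.06, -0.01, 0.06]]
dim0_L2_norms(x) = [0.68, 0.17, 0.67]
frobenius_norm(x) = 0.97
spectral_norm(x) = 0.96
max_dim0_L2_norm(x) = 0.68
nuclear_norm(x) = 1.14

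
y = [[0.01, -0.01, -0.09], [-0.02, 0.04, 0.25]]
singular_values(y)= [0.27, 0.0]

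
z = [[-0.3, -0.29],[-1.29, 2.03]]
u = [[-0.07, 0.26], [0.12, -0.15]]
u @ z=[[-0.31,0.55], [0.16,-0.34]]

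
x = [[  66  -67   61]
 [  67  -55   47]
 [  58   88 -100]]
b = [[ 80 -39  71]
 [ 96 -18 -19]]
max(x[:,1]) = 88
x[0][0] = 66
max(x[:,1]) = 88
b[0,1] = -39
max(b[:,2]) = 71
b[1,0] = 96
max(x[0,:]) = 66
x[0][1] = -67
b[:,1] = [-39, -18]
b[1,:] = [96, -18, -19]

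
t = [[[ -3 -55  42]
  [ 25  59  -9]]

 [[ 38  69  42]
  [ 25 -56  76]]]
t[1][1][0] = 25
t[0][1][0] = 25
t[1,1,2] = 76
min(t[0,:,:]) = -55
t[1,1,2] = 76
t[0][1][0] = 25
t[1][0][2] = 42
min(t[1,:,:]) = -56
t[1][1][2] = 76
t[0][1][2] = -9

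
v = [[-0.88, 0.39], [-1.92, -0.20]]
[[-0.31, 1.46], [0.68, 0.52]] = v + [[0.57, 1.07], [2.6, 0.72]]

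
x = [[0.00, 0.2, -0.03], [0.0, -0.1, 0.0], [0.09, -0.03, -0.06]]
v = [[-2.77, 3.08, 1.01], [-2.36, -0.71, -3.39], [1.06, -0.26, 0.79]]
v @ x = [[0.09, -0.89, 0.02], [-0.31, -0.30, 0.27], [0.07, 0.21, -0.08]]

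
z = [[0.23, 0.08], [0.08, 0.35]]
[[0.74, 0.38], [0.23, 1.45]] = z@ [[3.27, 0.23], [-0.10, 4.10]]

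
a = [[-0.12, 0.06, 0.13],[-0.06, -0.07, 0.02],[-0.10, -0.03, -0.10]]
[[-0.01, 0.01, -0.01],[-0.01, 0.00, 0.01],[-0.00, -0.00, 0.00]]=a @ [[0.03, -0.02, -0.01], [0.05, 0.01, -0.15], [-0.04, 0.02, 0.01]]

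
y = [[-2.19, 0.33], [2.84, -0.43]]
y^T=[[-2.19, 2.84],[0.33, -0.43]]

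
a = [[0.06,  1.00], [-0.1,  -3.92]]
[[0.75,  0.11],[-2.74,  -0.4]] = a @ [[1.53,  0.12], [0.66,  0.10]]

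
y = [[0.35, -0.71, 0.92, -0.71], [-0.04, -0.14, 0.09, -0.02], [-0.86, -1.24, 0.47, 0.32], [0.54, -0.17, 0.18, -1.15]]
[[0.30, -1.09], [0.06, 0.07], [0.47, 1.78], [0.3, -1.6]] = y@[[1.28, -0.35], [-1.56, -1.28], [-1.05, -1.08], [0.41, 1.25]]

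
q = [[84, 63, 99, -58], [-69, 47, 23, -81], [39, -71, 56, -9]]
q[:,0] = [84, -69, 39]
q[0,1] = 63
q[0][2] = 99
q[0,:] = [84, 63, 99, -58]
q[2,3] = -9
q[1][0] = -69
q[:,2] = [99, 23, 56]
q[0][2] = 99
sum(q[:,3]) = -148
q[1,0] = -69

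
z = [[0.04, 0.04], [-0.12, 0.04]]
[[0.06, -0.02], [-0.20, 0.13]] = z @ [[1.65, -0.94], [-0.04, 0.39]]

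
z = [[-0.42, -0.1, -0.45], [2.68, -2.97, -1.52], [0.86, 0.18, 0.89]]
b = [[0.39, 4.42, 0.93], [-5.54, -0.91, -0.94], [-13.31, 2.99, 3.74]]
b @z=[[12.48,-13.00,-6.07], [-0.92,3.09,3.04], [16.82,-6.88,4.77]]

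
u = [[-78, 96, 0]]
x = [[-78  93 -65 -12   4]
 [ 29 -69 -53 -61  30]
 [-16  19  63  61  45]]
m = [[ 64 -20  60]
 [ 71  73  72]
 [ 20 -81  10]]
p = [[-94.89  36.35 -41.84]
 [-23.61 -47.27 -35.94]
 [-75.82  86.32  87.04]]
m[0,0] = 64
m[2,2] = 10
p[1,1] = -47.27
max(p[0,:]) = 36.35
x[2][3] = 61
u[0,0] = -78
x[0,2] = -65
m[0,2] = 60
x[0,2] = -65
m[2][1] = -81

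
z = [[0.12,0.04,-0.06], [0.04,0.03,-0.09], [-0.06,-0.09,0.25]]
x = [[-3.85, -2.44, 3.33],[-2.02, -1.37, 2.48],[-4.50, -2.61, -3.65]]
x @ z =[[-0.76, -0.53, 1.28],[-0.45, -0.35, 0.86],[-0.43, 0.07, -0.41]]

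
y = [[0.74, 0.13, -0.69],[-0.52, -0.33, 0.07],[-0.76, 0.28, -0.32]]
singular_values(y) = [1.23, 0.75, 0.33]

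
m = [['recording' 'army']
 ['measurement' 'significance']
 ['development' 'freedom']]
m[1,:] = ['measurement', 'significance']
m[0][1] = 'army'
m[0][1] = 'army'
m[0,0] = 'recording'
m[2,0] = 'development'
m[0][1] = 'army'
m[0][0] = 'recording'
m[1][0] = 'measurement'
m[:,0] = ['recording', 'measurement', 'development']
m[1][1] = 'significance'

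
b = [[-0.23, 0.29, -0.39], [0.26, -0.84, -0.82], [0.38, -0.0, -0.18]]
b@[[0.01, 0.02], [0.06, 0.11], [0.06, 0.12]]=[[-0.01,-0.02], [-0.1,-0.19], [-0.01,-0.01]]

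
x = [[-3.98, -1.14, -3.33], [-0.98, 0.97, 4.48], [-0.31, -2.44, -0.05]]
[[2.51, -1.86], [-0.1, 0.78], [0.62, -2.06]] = x @ [[-0.5, 0.20], [-0.19, 0.82], [-0.09, 0.04]]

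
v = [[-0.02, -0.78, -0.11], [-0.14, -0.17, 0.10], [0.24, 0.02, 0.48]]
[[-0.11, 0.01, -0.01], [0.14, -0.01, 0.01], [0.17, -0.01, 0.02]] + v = [[-0.13, -0.77, -0.12], [0.00, -0.18, 0.11], [0.41, 0.01, 0.50]]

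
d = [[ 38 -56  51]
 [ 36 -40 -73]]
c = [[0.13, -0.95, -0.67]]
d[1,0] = 36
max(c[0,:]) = 0.127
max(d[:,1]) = -40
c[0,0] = 0.127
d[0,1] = -56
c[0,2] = -0.673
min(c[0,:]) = -0.947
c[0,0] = 0.127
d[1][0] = 36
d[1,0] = 36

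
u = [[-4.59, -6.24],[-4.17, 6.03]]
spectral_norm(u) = 8.70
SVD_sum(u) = [[-0.62, -6.61], [0.53, 5.59]] + [[-3.97, 0.37], [-4.7, 0.44]]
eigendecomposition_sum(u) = [[-5.72, -2.81], [-1.88, -0.93]] + [[1.13, -3.43],[-2.29, 6.96]]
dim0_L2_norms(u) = [6.2, 8.68]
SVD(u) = [[-0.76, 0.65], [0.65, 0.76]] @ diag([8.696401811773434, 6.174795181071492]) @ [[0.09, 1.00],[-1.00, 0.09]]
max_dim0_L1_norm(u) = 12.27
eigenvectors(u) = [[-0.95, 0.44], [-0.31, -0.90]]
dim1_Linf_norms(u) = [6.24, 6.03]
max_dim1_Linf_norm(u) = 6.24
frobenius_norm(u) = 10.67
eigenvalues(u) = [-6.64, 8.08]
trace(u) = 1.44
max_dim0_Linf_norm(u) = 6.24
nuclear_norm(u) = 14.87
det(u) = -53.70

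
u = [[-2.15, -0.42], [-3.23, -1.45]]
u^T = [[-2.15, -3.23], [-0.42, -1.45]]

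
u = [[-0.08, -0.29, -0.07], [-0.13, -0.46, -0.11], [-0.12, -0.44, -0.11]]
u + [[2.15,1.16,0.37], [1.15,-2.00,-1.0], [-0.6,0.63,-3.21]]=[[2.07, 0.87, 0.30],  [1.02, -2.46, -1.11],  [-0.72, 0.19, -3.32]]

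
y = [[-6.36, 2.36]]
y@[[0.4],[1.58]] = [[1.18]]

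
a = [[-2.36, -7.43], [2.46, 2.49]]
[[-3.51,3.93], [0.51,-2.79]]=a @ [[-0.40, -0.88], [0.60, -0.25]]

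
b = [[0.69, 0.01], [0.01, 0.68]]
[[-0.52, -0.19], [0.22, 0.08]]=b @ [[-0.76, -0.27], [0.33, 0.12]]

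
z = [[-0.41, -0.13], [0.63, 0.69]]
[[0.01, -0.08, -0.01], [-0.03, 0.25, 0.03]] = z @ [[-0.01, 0.12, 0.01], [-0.03, 0.25, 0.03]]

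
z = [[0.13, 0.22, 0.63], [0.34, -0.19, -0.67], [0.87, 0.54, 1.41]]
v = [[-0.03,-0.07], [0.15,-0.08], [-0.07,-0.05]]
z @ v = [[-0.02, -0.06], [0.01, 0.02], [-0.04, -0.17]]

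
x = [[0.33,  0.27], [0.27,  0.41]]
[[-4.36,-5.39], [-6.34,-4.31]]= x @ [[-1.20, -16.79], [-14.68, 0.54]]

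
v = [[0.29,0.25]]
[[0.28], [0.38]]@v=[[0.08, 0.07], [0.11, 0.1]]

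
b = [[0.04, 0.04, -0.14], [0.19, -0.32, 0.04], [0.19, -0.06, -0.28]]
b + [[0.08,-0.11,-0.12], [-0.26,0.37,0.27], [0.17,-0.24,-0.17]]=[[0.12, -0.07, -0.26],[-0.07, 0.05, 0.31],[0.36, -0.30, -0.45]]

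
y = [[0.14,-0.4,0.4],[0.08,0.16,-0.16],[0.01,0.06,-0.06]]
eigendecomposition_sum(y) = [[0.07+0.08j, -0.20+0.14j, (0.2-0.14j)], [(0.04-0.04j), (0.08+0.11j), (-0.08-0.11j)], [-0.01j, (0.03+0.02j), (-0.03-0.02j)]] + [[0.07-0.08j,(-0.2-0.14j),0.20+0.14j],[0.04+0.04j,(0.08-0.11j),-0.08+0.11j],[0.01+0.01j,0.03-0.02j,-0.03+0.02j]] + [[(-0+0j),-0.00+0.00j,-0.00+0.00j],[(-0+0j),0j,-0.00-0.00j],[-0.00+0.00j,0.00+0.00j,-0.00-0.00j]]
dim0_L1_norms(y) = [0.23, 0.62, 0.62]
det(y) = 0.00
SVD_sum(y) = [[0.1, -0.41, 0.41], [-0.03, 0.15, -0.15], [-0.01, 0.06, -0.06]] + [[0.04, 0.01, -0.01], [0.11, 0.01, -0.01], [0.02, 0.0, -0.0]] + [[0.0, 0.00, 0.0], [0.00, -0.0, -0.0], [0.00, 0.0, 0.00]]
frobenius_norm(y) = 0.64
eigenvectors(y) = [[-0.87+0.00j, -0.87-0.00j, 0.00+0.00j], [0.01+0.47j, 0.01-0.47j, 0.71+0.00j], [0.05+0.11j, (0.05-0.11j), (0.71+0j)]]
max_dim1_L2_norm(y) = 0.58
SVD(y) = [[0.93, 0.36, 0.06], [-0.34, 0.91, -0.22], [-0.13, 0.19, 0.97]] @ diag([0.6232315074952618, 0.12681674993936573, 2.524788836611169e-18]) @ [[0.16, -0.7, 0.7], [0.99, 0.12, -0.12], [0.00, 0.71, 0.71]]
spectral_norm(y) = 0.62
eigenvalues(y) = [(0.12+0.17j), (0.12-0.17j), (-0+0j)]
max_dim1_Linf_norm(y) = 0.4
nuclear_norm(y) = 0.75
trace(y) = 0.24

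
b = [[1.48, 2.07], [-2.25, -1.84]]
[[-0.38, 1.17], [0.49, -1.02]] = b@[[-0.17, -0.02], [-0.06, 0.58]]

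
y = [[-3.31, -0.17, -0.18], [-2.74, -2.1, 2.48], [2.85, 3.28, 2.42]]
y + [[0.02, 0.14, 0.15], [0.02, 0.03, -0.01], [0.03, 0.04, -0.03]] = [[-3.29, -0.03, -0.03], [-2.72, -2.07, 2.47], [2.88, 3.32, 2.39]]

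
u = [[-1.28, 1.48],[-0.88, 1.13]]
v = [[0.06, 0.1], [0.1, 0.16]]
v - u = [[1.34, -1.38], [0.98, -0.97]]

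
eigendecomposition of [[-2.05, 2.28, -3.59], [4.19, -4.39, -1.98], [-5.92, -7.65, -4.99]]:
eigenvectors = [[0.56+0.00j, 0.51+0.17j, (0.51-0.17j)], [0.43+0.00j, -0.09-0.23j, -0.09+0.23j], [(-0.71+0j), 0.81+0.00j, 0.81-0.00j]]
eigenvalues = [(4.29+0j), (-7.86+0.93j), (-7.86-0.93j)]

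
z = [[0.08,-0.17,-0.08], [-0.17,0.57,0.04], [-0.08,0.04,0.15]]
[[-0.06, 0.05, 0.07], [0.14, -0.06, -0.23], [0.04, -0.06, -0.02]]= z@[[0.22, 0.12, 0.17], [0.28, -0.05, -0.35], [0.34, -0.35, 0.06]]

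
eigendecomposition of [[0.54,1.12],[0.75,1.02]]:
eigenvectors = [[-0.85, -0.69], [0.53, -0.73]]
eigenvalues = [-0.17, 1.73]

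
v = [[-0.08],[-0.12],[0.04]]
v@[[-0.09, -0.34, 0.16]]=[[0.01, 0.03, -0.01], [0.01, 0.04, -0.02], [-0.0, -0.01, 0.01]]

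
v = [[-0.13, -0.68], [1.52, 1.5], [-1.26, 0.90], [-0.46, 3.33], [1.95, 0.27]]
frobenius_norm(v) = 4.76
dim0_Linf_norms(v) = [1.95, 3.33]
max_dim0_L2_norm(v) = 3.83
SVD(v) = [[0.18, 0.04], [-0.4, -0.52], [-0.22, 0.46], [-0.86, 0.2], [-0.09, -0.69]] @ diag([3.833009381892298, 2.8144695909399386]) @ [[-0.03, -1.0],  [-1.00, 0.03]]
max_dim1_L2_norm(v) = 3.36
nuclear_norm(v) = 6.65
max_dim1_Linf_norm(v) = 3.33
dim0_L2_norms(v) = [2.82, 3.83]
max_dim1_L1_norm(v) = 3.79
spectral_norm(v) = 3.83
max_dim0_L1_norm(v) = 6.68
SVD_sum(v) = [[-0.02, -0.68], [0.05, 1.55], [0.03, 0.86], [0.11, 3.31], [0.01, 0.34]] + [[-0.11, 0.0], [1.47, -0.05], [-1.29, 0.04], [-0.57, 0.02], [1.94, -0.07]]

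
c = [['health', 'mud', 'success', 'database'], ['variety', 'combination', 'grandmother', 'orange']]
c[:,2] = ['success', 'grandmother']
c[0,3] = 'database'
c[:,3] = ['database', 'orange']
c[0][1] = 'mud'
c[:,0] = ['health', 'variety']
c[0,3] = 'database'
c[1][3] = 'orange'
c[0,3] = 'database'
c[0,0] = 'health'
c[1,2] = 'grandmother'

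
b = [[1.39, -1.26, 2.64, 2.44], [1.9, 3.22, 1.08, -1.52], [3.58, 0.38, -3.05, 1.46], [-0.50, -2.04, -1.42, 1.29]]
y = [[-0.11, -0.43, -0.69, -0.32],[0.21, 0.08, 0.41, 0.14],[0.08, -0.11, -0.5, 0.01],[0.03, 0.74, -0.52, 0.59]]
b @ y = [[-0.13, 0.82, -4.06, 0.84],[0.51, -1.8, 0.26, -1.04],[-0.51, -0.09, -1.55, -0.26],[-0.45, 1.16, -0.45, 0.62]]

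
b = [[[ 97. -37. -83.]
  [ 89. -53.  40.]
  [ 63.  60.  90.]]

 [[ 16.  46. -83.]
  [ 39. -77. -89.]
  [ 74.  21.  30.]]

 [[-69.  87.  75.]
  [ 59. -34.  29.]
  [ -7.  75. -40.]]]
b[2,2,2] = -40.0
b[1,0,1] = 46.0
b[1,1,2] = -89.0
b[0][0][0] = 97.0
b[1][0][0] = 16.0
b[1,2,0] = 74.0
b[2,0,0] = -69.0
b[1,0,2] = -83.0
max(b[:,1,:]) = 89.0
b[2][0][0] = -69.0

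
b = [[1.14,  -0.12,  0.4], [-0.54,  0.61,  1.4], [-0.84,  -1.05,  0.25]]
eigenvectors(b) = [[(-0.77+0j), (0.19-0.03j), 0.19+0.03j], [0.63+0.00j, (0.71+0j), (0.71-0j)], [(-0.01+0j), (-0.05+0.67j), -0.05-0.67j]]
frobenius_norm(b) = 2.44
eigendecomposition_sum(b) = [[(1.03+0j), (-0.26+0j), (0.04+0j)], [-0.84+0.00j, 0.22+0.00j, (-0.03+0j)], [(0.02+0j), (-0+0j), 0j]] + [[0.06+0.11j,0.07+0.13j,0.18-0.07j], [(0.15+0.44j),0.20+0.54j,(0.72-0.18j)], [(-0.43+0.11j),-0.52+0.15j,0.12+0.69j]] + [[(0.06-0.11j), 0.07-0.13j, 0.18+0.07j],[0.15-0.44j, (0.2-0.54j), (0.72+0.18j)],[-0.43-0.11j, (-0.52-0.15j), (0.12-0.69j)]]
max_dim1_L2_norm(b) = 1.62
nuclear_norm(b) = 4.13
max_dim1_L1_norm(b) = 2.55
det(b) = 2.41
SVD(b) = [[-0.33, -0.51, 0.79], [0.84, -0.54, 0.00], [0.43, 0.67, 0.61]] @ diag([1.6601811558300792, 1.51585056045388, 0.9561880611042789]) @ [[-0.71, 0.06, 0.7], [-0.56, -0.64, -0.52], [0.41, -0.77, 0.49]]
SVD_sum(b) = [[0.39, -0.03, -0.38],  [-1.00, 0.09, 0.97],  [-0.51, 0.05, 0.49]] + [[0.44, 0.5, 0.4], [0.46, 0.52, 0.42], [-0.57, -0.65, -0.53]] + [[0.31,-0.58,0.38], [0.00,-0.00,0.00], [0.24,-0.44,0.29]]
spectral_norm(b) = 1.66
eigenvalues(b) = [(1.24+0j), (0.38+1.34j), (0.38-1.34j)]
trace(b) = 2.00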